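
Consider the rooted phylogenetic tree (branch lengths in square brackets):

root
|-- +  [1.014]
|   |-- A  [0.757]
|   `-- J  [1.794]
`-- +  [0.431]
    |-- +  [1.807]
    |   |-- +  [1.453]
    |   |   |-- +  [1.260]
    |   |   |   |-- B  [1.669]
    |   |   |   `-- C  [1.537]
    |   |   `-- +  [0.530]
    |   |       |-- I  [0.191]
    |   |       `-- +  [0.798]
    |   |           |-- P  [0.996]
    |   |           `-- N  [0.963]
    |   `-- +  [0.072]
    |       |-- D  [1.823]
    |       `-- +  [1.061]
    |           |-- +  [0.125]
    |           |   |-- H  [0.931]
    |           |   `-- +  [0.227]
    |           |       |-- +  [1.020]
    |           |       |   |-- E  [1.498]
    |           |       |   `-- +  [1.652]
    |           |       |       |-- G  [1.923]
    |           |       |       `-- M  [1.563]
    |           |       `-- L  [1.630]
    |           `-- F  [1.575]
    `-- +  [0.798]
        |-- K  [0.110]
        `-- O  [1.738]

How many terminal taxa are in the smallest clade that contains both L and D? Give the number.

The MRCA of L and D is the node subtending (D,((H,((E,(G,M)),L)),F)).
That clade contains 7 terminal taxa: D, E, F, G, H, L, M.

7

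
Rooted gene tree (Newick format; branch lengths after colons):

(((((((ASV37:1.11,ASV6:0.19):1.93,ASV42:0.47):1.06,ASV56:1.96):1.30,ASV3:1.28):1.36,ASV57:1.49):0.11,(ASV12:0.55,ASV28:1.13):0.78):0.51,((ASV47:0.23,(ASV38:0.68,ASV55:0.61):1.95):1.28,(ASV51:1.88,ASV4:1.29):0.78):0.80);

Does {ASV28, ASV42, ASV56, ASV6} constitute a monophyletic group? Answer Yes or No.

The MRCA of the listed taxa subtends ((((((ASV37,ASV6),ASV42),ASV56),ASV3),ASV57),(ASV12,ASV28)).
That clade also contains ASV12, ASV3, ASV37, ASV57, which are not in the proposed group, so the group is not monophyletic.

No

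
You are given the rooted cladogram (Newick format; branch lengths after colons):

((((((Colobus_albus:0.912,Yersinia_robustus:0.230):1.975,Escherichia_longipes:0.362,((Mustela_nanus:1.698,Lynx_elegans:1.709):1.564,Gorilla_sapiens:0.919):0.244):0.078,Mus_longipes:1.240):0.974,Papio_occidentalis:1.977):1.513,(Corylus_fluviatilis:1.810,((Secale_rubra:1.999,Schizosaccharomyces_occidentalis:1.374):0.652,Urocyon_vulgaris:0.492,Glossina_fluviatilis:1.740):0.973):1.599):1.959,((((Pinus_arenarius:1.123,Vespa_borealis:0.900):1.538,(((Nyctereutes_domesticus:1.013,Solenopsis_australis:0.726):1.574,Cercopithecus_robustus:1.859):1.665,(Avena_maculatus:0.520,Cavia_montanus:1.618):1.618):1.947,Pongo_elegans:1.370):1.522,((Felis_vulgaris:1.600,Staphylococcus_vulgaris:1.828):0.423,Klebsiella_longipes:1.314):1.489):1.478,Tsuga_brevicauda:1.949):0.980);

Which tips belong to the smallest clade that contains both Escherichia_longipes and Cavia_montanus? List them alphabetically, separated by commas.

Avena_maculatus, Cavia_montanus, Cercopithecus_robustus, Colobus_albus, Corylus_fluviatilis, Escherichia_longipes, Felis_vulgaris, Glossina_fluviatilis, Gorilla_sapiens, Klebsiella_longipes, Lynx_elegans, Mus_longipes, Mustela_nanus, Nyctereutes_domesticus, Papio_occidentalis, Pinus_arenarius, Pongo_elegans, Schizosaccharomyces_occidentalis, Secale_rubra, Solenopsis_australis, Staphylococcus_vulgaris, Tsuga_brevicauda, Urocyon_vulgaris, Vespa_borealis, Yersinia_robustus

Tracing Escherichia_longipes: it sits inside ((Colobus_albus,Yersinia_robustus),Escherichia_longipes,((Mustela_nanus,Lynx_elegans),Gorilla_sapiens)).
Tracing Cavia_montanus: it sits inside (Avena_maculatus,Cavia_montanus).
The smallest clade enclosing both is the whole tree (their MRCA is the root), so the answer is all 25 tips in alphabetical order.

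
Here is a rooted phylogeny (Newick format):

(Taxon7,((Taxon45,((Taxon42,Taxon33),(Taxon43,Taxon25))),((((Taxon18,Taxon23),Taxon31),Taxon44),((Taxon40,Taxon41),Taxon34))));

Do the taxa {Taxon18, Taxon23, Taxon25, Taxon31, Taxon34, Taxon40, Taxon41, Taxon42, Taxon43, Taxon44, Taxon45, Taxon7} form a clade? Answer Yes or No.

The MRCA of the listed taxa is the root, so the smallest clade containing them is the whole tree.
That clade also contains Taxon33, which is not in the proposed group, so the group is not monophyletic.

No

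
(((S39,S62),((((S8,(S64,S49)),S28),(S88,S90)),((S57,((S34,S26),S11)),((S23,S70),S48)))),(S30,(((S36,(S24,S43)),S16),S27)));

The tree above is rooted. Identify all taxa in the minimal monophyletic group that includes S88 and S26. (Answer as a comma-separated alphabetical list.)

S11, S23, S26, S28, S34, S48, S49, S57, S64, S70, S8, S88, S90

Tracing S88: it sits inside (S88,S90).
Tracing S26: it sits inside (S34,S26).
The smallest clade enclosing both is ((((S8,(S64,S49)),S28),(S88,S90)),((S57,((S34,S26),S11)),((S23,S70),S48))); the answer is its 13 terminal taxa in alphabetical order.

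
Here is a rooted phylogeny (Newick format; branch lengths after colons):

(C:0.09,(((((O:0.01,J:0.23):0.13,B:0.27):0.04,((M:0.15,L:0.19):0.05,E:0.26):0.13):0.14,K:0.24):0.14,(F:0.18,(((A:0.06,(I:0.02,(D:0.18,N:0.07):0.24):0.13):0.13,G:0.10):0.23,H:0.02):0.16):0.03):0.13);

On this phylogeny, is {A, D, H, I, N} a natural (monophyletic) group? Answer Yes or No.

No

The MRCA of the listed taxa subtends (((A,(I,(D,N))),G),H).
That clade also contains G, which is not in the proposed group, so the group is not monophyletic.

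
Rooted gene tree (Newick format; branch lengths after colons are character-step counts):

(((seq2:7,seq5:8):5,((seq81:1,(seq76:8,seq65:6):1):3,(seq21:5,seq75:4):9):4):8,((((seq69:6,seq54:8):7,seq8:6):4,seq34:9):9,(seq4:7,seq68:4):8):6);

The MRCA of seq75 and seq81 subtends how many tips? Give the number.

The MRCA of seq75 and seq81 is the node subtending ((seq81,(seq76,seq65)),(seq21,seq75)).
That clade contains 5 terminal taxa: seq21, seq65, seq75, seq76, seq81.

5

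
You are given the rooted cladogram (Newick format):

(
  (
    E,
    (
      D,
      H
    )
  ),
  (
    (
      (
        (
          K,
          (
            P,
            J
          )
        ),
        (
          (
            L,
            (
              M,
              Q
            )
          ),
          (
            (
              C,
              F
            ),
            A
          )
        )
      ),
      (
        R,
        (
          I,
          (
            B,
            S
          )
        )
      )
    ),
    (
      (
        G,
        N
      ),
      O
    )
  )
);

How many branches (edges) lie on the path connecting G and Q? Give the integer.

The MRCA of G and Q is the node subtending ((((K,(P,J)),((L,(M,Q)),((C,F),A))),(R,(I,(B,S)))),((G,N),O)).
From G up to that node: 3 branches. From Q up to the same node: 6 branches. Total: 3 + 6 = 9.

9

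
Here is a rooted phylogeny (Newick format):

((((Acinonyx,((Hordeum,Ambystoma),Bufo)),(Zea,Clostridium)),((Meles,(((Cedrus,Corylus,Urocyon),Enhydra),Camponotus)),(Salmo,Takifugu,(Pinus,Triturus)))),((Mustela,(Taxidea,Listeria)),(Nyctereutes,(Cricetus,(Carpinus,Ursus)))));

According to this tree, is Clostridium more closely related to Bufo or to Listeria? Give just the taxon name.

The MRCA of Clostridium and Bufo subtends ((Acinonyx,((Hordeum,Ambystoma),Bufo)),(Zea,Clostridium)) (6 taxa).
The MRCA of Clostridium and Listeria is the root, subtending the entire tree (23 taxa).
The first is nested inside the second, so Clostridium shares a more recent common ancestor with Bufo.

Bufo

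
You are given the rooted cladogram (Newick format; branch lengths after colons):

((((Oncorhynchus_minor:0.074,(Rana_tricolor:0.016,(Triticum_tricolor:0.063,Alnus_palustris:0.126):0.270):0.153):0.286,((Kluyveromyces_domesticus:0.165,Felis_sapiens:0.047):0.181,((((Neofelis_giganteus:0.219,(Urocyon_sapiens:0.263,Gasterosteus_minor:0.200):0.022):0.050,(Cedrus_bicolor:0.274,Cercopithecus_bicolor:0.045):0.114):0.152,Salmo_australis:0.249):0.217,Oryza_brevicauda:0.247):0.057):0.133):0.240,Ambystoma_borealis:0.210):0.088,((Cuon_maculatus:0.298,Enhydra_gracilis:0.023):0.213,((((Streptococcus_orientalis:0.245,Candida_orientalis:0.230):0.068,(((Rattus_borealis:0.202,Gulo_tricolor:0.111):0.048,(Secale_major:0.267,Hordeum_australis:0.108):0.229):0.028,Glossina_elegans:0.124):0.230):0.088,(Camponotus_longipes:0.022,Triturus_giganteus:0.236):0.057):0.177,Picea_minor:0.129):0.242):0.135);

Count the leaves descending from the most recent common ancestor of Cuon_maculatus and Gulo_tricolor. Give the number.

The MRCA of Cuon_maculatus and Gulo_tricolor is the node subtending ((Cuon_maculatus,Enhydra_gracilis),((((Streptococcus_orientalis,Candida_orientalis),(((Rattus_borealis,Gulo_tricolor),(Secale_major,Hordeum_australis)),Glossina_elegans)),(Camponotus_longipes,Triturus_giganteus)),Picea_minor)).
That clade contains 12 terminal taxa: Camponotus_longipes, Candida_orientalis, Cuon_maculatus, Enhydra_gracilis, Glossina_elegans, Gulo_tricolor, Hordeum_australis, Picea_minor, Rattus_borealis, Secale_major, Streptococcus_orientalis, Triturus_giganteus.

12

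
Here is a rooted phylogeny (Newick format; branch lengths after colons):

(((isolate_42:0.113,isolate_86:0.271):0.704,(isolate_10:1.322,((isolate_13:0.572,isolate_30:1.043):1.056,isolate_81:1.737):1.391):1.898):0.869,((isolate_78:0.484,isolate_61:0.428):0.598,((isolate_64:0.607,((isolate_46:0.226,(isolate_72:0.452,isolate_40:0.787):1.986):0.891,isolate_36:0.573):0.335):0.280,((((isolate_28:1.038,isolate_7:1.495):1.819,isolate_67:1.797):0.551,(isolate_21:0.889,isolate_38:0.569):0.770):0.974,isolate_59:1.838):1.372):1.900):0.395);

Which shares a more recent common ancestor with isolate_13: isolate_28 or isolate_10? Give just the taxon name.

isolate_10

The MRCA of isolate_13 and isolate_10 subtends (isolate_10,((isolate_13,isolate_30),isolate_81)) (4 taxa).
The MRCA of isolate_13 and isolate_28 is the root, subtending the entire tree (19 taxa).
The first is nested inside the second, so isolate_13 shares a more recent common ancestor with isolate_10.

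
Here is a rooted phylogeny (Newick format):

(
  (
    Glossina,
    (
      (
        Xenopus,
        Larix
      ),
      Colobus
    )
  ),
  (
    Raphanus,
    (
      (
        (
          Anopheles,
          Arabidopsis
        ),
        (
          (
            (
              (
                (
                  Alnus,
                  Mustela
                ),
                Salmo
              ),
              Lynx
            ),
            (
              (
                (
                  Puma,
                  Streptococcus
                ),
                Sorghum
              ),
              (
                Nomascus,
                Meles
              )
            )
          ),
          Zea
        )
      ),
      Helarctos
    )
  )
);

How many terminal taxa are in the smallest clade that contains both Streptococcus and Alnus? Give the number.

9

The MRCA of Streptococcus and Alnus is the node subtending ((((Alnus,Mustela),Salmo),Lynx),(((Puma,Streptococcus),Sorghum),(Nomascus,Meles))).
That clade contains 9 terminal taxa: Alnus, Lynx, Meles, Mustela, Nomascus, Puma, Salmo, Sorghum, Streptococcus.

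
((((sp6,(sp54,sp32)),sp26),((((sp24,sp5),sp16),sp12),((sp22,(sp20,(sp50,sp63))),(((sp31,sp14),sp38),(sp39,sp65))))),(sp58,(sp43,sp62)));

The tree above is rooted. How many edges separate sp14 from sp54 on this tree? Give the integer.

The MRCA of sp14 and sp54 is the node subtending (((sp6,(sp54,sp32)),sp26),((((sp24,sp5),sp16),sp12),((sp22,(sp20,(sp50,sp63))),(((sp31,sp14),sp38),(sp39,sp65))))).
From sp14 up to that node: 6 branches. From sp54 up to the same node: 4 branches. Total: 6 + 4 = 10.

10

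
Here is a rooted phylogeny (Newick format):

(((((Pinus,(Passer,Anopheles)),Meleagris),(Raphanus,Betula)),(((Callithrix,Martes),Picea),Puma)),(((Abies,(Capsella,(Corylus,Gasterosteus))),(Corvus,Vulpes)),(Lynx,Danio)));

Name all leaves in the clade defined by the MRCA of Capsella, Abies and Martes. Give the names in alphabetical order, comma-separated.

Tracing Capsella: it sits inside (Capsella,(Corylus,Gasterosteus)).
Tracing Abies: it sits inside (Abies,(Capsella,(Corylus,Gasterosteus))).
Tracing Martes: it sits inside (Callithrix,Martes).
The smallest clade enclosing all 3 is the whole tree (their MRCA is the root), so the answer is all 18 tips in alphabetical order.

Abies, Anopheles, Betula, Callithrix, Capsella, Corvus, Corylus, Danio, Gasterosteus, Lynx, Martes, Meleagris, Passer, Picea, Pinus, Puma, Raphanus, Vulpes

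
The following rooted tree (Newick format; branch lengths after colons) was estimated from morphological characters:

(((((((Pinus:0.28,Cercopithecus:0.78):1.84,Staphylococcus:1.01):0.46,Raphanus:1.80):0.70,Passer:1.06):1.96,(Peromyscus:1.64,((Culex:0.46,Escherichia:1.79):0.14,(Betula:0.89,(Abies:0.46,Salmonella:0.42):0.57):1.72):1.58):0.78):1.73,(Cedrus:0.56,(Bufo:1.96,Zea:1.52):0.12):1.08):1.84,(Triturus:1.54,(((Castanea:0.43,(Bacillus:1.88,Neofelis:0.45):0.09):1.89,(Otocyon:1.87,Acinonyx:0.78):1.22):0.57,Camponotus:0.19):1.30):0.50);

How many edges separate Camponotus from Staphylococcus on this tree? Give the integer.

The MRCA of Camponotus and Staphylococcus is the root of the tree.
From Camponotus up to that node: 3 branches. From Staphylococcus up to the same node: 6 branches. Total: 3 + 6 = 9.

9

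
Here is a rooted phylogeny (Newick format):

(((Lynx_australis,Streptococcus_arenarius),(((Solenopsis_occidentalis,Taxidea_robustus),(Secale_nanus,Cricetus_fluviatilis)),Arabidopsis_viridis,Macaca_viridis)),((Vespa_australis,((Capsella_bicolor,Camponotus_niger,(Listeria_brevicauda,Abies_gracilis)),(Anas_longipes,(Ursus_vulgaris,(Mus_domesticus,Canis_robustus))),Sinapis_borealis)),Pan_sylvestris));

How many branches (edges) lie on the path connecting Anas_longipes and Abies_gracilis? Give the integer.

5

The MRCA of Anas_longipes and Abies_gracilis is the node subtending ((Capsella_bicolor,Camponotus_niger,(Listeria_brevicauda,Abies_gracilis)),(Anas_longipes,(Ursus_vulgaris,(Mus_domesticus,Canis_robustus))),Sinapis_borealis).
From Anas_longipes up to that node: 2 branches. From Abies_gracilis up to the same node: 3 branches. Total: 2 + 3 = 5.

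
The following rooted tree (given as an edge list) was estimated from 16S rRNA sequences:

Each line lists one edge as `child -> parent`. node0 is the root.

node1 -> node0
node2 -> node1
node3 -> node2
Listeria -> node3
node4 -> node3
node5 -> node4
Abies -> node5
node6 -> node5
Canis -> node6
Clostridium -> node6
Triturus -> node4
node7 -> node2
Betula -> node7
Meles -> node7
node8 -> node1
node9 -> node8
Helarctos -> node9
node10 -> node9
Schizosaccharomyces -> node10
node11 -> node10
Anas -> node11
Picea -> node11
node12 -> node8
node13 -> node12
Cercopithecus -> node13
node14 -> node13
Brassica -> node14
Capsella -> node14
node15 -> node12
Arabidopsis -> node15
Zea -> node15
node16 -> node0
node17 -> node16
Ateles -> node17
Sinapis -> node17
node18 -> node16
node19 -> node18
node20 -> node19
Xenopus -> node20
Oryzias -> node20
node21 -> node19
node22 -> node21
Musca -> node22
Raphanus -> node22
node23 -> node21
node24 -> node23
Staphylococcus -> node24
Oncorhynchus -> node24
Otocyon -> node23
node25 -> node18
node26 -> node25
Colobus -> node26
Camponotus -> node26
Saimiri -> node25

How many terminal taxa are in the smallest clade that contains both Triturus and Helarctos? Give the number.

16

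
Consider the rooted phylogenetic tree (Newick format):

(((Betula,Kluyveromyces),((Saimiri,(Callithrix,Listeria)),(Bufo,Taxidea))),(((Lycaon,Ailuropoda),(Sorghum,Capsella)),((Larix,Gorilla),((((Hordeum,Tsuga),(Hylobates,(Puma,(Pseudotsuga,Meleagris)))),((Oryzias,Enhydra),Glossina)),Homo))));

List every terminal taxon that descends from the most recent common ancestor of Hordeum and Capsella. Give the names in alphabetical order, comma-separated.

Tracing Hordeum: it sits inside (Hordeum,Tsuga).
Tracing Capsella: it sits inside (Sorghum,Capsella).
The smallest clade enclosing both is (((Lycaon,Ailuropoda),(Sorghum,Capsella)),((Larix,Gorilla),((((Hordeum,Tsuga),(Hylobates,(Puma,(Pseudotsuga,Meleagris)))),((Oryzias,Enhydra),Glossina)),Homo))); the answer is its 16 terminal taxa in alphabetical order.

Ailuropoda, Capsella, Enhydra, Glossina, Gorilla, Homo, Hordeum, Hylobates, Larix, Lycaon, Meleagris, Oryzias, Pseudotsuga, Puma, Sorghum, Tsuga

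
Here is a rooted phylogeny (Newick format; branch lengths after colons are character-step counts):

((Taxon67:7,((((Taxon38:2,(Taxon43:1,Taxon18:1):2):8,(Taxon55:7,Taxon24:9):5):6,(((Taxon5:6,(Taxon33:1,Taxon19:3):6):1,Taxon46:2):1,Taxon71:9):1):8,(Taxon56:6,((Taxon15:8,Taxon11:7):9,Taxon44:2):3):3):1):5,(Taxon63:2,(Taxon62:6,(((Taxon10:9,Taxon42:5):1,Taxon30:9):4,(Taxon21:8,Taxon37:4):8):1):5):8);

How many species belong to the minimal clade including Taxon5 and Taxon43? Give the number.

10

The MRCA of Taxon5 and Taxon43 is the node subtending (((Taxon38,(Taxon43,Taxon18)),(Taxon55,Taxon24)),(((Taxon5,(Taxon33,Taxon19)),Taxon46),Taxon71)).
That clade contains 10 terminal taxa: Taxon18, Taxon19, Taxon24, Taxon33, Taxon38, Taxon43, Taxon46, Taxon5, Taxon55, Taxon71.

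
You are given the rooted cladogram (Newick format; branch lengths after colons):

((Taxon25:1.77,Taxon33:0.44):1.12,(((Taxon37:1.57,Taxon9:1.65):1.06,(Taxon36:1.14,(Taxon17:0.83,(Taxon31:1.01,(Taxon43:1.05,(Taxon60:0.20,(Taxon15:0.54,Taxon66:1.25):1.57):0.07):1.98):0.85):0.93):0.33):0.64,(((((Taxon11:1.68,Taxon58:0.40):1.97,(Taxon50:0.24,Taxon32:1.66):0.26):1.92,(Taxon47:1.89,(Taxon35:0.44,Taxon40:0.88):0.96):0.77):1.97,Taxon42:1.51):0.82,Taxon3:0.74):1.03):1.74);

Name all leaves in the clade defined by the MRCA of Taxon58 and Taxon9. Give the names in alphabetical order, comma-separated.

Taxon11, Taxon15, Taxon17, Taxon3, Taxon31, Taxon32, Taxon35, Taxon36, Taxon37, Taxon40, Taxon42, Taxon43, Taxon47, Taxon50, Taxon58, Taxon60, Taxon66, Taxon9

Tracing Taxon58: it sits inside (Taxon11,Taxon58).
Tracing Taxon9: it sits inside (Taxon37,Taxon9).
The smallest clade enclosing both is (((Taxon37,Taxon9),(Taxon36,(Taxon17,(Taxon31,(Taxon43,(Taxon60,(Taxon15,Taxon66))))))),(((((Taxon11,Taxon58),(Taxon50,Taxon32)),(Taxon47,(Taxon35,Taxon40))),Taxon42),Taxon3)); the answer is its 18 terminal taxa in alphabetical order.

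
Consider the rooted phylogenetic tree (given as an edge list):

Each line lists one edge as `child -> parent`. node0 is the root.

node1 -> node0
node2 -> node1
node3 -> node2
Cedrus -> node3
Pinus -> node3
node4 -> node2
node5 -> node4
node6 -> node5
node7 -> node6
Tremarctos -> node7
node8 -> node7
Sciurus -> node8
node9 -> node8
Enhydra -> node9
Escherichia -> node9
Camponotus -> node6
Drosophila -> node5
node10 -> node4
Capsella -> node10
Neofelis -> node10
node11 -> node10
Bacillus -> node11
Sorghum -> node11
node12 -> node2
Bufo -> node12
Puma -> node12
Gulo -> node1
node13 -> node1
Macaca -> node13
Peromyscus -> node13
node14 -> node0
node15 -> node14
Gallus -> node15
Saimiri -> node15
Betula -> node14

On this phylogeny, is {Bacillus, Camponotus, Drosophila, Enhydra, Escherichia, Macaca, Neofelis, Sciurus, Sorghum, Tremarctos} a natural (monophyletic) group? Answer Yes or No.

No

The MRCA of the listed taxa subtends (((Cedrus,Pinus),((((Tremarctos,(Sciurus,(Enhydra,Escherichia))),Camponotus),Drosophila),(Capsella,Neofelis,(Bacillus,Sorghum))),(Bufo,Puma)),Gulo,(Macaca,Peromyscus)).
That clade also contains Bufo, Capsella, Cedrus, Gulo, Peromyscus, Pinus, Puma, which are not in the proposed group, so the group is not monophyletic.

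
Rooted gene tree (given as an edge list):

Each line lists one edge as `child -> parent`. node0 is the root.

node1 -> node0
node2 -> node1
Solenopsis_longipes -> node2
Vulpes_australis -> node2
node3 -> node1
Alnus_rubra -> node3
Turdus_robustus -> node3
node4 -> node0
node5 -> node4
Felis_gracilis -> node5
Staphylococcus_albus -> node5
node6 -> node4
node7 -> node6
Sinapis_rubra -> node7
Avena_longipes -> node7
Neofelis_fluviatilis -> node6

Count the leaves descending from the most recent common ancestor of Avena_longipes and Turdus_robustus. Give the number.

The MRCA of Avena_longipes and Turdus_robustus is the root, so the clade is the entire tree.
That clade contains 9 terminal taxa: Alnus_rubra, Avena_longipes, Felis_gracilis, Neofelis_fluviatilis, Sinapis_rubra, Solenopsis_longipes, Staphylococcus_albus, Turdus_robustus, Vulpes_australis.

9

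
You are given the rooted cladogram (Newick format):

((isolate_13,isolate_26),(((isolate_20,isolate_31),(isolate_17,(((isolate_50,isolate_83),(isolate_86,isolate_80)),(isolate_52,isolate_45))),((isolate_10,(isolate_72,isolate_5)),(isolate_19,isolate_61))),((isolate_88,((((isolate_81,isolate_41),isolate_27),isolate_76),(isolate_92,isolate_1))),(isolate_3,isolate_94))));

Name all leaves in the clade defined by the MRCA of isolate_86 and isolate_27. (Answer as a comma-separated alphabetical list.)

isolate_1, isolate_10, isolate_17, isolate_19, isolate_20, isolate_27, isolate_3, isolate_31, isolate_41, isolate_45, isolate_5, isolate_50, isolate_52, isolate_61, isolate_72, isolate_76, isolate_80, isolate_81, isolate_83, isolate_86, isolate_88, isolate_92, isolate_94

Tracing isolate_86: it sits inside (isolate_86,isolate_80).
Tracing isolate_27: it sits inside ((isolate_81,isolate_41),isolate_27).
The smallest clade enclosing both is (((isolate_20,isolate_31),(isolate_17,(((isolate_50,isolate_83),(isolate_86,isolate_80)),(isolate_52,isolate_45))),((isolate_10,(isolate_72,isolate_5)),(isolate_19,isolate_61))),((isolate_88,((((isolate_81,isolate_41),isolate_27),isolate_76),(isolate_92,isolate_1))),(isolate_3,isolate_94))); the answer is its 23 terminal taxa in alphabetical order.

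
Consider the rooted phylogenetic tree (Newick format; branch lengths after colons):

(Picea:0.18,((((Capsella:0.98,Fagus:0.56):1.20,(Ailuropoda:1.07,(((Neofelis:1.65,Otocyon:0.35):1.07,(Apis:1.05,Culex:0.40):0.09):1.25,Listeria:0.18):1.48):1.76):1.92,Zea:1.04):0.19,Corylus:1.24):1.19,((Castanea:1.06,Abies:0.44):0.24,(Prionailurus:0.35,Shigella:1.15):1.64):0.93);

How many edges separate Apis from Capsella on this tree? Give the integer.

The MRCA of Apis and Capsella is the node subtending ((Capsella,Fagus),(Ailuropoda,(((Neofelis,Otocyon),(Apis,Culex)),Listeria))).
From Apis up to that node: 5 branches. From Capsella up to the same node: 2 branches. Total: 5 + 2 = 7.

7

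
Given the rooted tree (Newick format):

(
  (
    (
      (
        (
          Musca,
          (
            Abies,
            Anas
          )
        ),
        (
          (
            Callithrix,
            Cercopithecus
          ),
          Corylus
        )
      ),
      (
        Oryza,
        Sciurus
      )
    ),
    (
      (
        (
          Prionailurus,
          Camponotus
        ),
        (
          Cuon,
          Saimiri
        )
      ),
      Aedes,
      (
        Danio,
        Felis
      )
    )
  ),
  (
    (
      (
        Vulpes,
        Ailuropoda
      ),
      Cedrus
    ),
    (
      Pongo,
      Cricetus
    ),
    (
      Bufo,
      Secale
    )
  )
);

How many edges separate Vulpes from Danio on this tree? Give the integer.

The MRCA of Vulpes and Danio is the root of the tree.
From Vulpes up to that node: 4 branches. From Danio up to the same node: 4 branches. Total: 4 + 4 = 8.

8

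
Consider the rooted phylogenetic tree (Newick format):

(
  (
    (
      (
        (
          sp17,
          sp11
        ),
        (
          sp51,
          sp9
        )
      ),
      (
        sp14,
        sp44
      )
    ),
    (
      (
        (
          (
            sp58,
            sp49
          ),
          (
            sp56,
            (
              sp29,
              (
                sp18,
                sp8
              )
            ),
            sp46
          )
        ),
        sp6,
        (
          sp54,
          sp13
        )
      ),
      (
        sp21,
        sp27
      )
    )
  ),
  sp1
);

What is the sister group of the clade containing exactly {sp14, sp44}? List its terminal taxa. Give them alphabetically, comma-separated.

The clade containing exactly {sp14, sp44} attaches to the tree at the node subtending (((sp17,sp11),(sp51,sp9)),(sp14,sp44)).
The other lineage descending from that same node — the sister group — is ((sp17,sp11),(sp51,sp9)); its 4 tips in alphabetical order are the answer.

sp11, sp17, sp51, sp9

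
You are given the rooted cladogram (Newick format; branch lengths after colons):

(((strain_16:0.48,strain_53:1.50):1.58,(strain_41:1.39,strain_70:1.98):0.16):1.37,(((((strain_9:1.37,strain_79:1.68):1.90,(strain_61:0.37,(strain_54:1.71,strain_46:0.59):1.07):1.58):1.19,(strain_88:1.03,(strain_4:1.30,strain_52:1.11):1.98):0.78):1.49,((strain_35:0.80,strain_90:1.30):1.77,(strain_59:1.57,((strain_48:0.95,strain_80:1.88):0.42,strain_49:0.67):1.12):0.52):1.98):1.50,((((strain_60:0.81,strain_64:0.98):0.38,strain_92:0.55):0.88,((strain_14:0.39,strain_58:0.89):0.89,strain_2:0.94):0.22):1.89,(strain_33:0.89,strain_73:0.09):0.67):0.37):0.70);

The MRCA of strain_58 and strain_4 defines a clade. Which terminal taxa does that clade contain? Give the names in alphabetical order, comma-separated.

strain_14, strain_2, strain_33, strain_35, strain_4, strain_46, strain_48, strain_49, strain_52, strain_54, strain_58, strain_59, strain_60, strain_61, strain_64, strain_73, strain_79, strain_80, strain_88, strain_9, strain_90, strain_92

Tracing strain_58: it sits inside (strain_14,strain_58).
Tracing strain_4: it sits inside (strain_4,strain_52).
The smallest clade enclosing both is (((((strain_9,strain_79),(strain_61,(strain_54,strain_46))),(strain_88,(strain_4,strain_52))),((strain_35,strain_90),(strain_59,((strain_48,strain_80),strain_49)))),((((strain_60,strain_64),strain_92),((strain_14,strain_58),strain_2)),(strain_33,strain_73))); the answer is its 22 terminal taxa in alphabetical order.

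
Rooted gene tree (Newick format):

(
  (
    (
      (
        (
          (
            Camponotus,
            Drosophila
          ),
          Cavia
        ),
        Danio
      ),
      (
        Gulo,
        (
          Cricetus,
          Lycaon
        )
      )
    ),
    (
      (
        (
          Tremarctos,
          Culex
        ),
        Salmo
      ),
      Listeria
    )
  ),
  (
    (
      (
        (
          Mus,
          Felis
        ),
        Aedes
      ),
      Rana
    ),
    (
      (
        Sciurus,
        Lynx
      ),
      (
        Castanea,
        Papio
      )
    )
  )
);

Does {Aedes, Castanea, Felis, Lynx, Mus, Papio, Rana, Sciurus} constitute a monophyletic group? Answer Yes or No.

Yes

The most recent common ancestor of these taxa subtends ((((Mus,Felis),Aedes),Rana),((Sciurus,Lynx),(Castanea,Papio))).
That clade has exactly 8 tips — every listed taxon and nothing else — so the group is monophyletic.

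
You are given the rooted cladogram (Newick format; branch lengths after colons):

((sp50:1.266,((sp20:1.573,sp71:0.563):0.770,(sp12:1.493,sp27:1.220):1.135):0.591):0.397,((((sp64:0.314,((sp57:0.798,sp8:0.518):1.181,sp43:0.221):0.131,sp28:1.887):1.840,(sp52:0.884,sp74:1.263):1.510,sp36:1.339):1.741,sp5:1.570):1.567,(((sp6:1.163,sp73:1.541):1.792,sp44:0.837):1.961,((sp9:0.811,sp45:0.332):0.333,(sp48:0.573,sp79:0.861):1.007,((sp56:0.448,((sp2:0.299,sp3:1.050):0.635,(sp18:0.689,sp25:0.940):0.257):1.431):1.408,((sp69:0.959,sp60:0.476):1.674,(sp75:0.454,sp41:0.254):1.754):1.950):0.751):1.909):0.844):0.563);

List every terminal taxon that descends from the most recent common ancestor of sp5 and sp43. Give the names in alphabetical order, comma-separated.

Tracing sp5: it sits inside (((sp64,((sp57,sp8),sp43),sp28),(sp52,sp74),sp36),sp5).
Tracing sp43: it sits inside ((sp57,sp8),sp43).
The smallest clade enclosing both is (((sp64,((sp57,sp8),sp43),sp28),(sp52,sp74),sp36),sp5); the answer is its 9 terminal taxa in alphabetical order.

sp28, sp36, sp43, sp5, sp52, sp57, sp64, sp74, sp8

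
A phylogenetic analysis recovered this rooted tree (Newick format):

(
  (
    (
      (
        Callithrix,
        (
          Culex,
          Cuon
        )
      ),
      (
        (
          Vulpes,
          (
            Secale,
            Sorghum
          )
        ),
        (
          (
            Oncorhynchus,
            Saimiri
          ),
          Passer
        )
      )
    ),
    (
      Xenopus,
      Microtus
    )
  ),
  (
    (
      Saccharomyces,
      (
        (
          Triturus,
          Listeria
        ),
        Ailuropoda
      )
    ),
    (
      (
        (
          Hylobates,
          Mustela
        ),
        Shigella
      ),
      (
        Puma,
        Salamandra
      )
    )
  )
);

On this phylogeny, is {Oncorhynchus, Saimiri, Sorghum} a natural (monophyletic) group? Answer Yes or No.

No

The MRCA of the listed taxa subtends ((Vulpes,(Secale,Sorghum)),((Oncorhynchus,Saimiri),Passer)).
That clade also contains Passer, Secale, Vulpes, which are not in the proposed group, so the group is not monophyletic.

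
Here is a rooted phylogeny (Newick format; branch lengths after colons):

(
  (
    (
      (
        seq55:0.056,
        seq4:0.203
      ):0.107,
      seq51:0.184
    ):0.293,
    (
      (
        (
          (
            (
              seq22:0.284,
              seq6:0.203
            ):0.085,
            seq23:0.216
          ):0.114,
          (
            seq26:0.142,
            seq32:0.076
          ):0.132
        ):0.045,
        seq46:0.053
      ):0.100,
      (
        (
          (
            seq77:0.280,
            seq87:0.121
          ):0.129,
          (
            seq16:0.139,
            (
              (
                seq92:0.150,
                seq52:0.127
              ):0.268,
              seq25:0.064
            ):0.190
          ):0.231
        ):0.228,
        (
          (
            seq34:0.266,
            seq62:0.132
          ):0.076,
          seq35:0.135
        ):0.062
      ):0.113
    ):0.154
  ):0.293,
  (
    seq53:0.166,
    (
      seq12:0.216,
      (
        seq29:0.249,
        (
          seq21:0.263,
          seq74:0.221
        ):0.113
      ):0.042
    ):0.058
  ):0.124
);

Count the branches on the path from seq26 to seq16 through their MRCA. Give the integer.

The MRCA of seq26 and seq16 is the node subtending (((((seq22,seq6),seq23),(seq26,seq32)),seq46),(((seq77,seq87),(seq16,((seq92,seq52),seq25))),((seq34,seq62),seq35))).
From seq26 up to that node: 4 branches. From seq16 up to the same node: 4 branches. Total: 4 + 4 = 8.

8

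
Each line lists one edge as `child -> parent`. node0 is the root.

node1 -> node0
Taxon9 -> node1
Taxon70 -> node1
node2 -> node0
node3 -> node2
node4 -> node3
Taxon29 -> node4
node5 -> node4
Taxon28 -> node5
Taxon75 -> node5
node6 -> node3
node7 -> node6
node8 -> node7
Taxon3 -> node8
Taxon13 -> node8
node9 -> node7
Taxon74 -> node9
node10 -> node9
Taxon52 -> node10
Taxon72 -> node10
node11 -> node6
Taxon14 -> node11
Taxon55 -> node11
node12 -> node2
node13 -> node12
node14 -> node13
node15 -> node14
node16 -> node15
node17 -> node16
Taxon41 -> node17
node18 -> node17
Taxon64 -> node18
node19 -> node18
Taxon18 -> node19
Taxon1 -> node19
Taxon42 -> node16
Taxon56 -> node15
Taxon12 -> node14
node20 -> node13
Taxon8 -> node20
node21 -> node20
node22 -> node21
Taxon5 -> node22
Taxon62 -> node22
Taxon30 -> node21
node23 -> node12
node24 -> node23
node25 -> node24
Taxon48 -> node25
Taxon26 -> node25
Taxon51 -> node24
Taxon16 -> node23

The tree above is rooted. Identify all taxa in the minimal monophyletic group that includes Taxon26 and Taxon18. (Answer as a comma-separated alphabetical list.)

Taxon1, Taxon12, Taxon16, Taxon18, Taxon26, Taxon30, Taxon41, Taxon42, Taxon48, Taxon5, Taxon51, Taxon56, Taxon62, Taxon64, Taxon8

Tracing Taxon26: it sits inside (Taxon48,Taxon26).
Tracing Taxon18: it sits inside (Taxon18,Taxon1).
The smallest clade enclosing both is ((((((Taxon41,(Taxon64,(Taxon18,Taxon1))),Taxon42),Taxon56),Taxon12),(Taxon8,((Taxon5,Taxon62),Taxon30))),(((Taxon48,Taxon26),Taxon51),Taxon16)); the answer is its 15 terminal taxa in alphabetical order.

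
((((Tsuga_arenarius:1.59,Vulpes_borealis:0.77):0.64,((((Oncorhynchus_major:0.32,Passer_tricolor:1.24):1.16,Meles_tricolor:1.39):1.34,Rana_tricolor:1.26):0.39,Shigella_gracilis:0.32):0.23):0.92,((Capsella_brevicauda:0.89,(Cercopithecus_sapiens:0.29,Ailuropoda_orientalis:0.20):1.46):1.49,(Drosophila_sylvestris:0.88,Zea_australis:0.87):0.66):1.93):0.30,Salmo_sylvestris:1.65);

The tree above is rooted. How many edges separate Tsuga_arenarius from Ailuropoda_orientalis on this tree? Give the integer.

The MRCA of Tsuga_arenarius and Ailuropoda_orientalis is the node subtending (((Tsuga_arenarius,Vulpes_borealis),((((Oncorhynchus_major,Passer_tricolor),Meles_tricolor),Rana_tricolor),Shigella_gracilis)),((Capsella_brevicauda,(Cercopithecus_sapiens,Ailuropoda_orientalis)),(Drosophila_sylvestris,Zea_australis))).
From Tsuga_arenarius up to that node: 3 branches. From Ailuropoda_orientalis up to the same node: 4 branches. Total: 3 + 4 = 7.

7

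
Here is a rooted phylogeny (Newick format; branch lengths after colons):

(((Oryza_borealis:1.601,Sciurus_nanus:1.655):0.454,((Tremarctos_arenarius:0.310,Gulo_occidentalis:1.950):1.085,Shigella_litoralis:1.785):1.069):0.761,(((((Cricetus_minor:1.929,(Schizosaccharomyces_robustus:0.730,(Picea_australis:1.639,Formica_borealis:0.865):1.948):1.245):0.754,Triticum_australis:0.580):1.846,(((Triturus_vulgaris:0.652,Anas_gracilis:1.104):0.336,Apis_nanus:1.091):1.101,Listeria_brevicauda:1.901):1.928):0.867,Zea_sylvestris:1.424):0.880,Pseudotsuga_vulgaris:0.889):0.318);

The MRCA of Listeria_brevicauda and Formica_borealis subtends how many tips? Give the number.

The MRCA of Listeria_brevicauda and Formica_borealis is the node subtending (((Cricetus_minor,(Schizosaccharomyces_robustus,(Picea_australis,Formica_borealis))),Triticum_australis),(((Triturus_vulgaris,Anas_gracilis),Apis_nanus),Listeria_brevicauda)).
That clade contains 9 terminal taxa: Anas_gracilis, Apis_nanus, Cricetus_minor, Formica_borealis, Listeria_brevicauda, Picea_australis, Schizosaccharomyces_robustus, Triticum_australis, Triturus_vulgaris.

9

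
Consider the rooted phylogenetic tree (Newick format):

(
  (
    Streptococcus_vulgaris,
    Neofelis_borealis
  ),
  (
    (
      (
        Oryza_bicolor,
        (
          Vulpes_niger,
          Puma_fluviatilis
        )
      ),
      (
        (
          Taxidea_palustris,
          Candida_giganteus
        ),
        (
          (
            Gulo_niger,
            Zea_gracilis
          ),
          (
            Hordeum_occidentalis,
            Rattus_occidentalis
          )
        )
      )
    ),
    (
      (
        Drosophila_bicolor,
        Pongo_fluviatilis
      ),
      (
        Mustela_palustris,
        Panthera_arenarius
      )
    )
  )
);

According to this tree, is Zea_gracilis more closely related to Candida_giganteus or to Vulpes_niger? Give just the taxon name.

Candida_giganteus

The MRCA of Zea_gracilis and Candida_giganteus subtends ((Taxidea_palustris,Candida_giganteus),((Gulo_niger,Zea_gracilis),(Hordeum_occidentalis,Rattus_occidentalis))) (6 taxa).
The MRCA of Zea_gracilis and Vulpes_niger subtends ((Oryza_bicolor,(Vulpes_niger,Puma_fluviatilis)),((Taxidea_palustris,Candida_giganteus),((Gulo_niger,Zea_gracilis),(Hordeum_occidentalis,Rattus_occidentalis)))) (9 taxa).
The first is nested inside the second, so Zea_gracilis shares a more recent common ancestor with Candida_giganteus.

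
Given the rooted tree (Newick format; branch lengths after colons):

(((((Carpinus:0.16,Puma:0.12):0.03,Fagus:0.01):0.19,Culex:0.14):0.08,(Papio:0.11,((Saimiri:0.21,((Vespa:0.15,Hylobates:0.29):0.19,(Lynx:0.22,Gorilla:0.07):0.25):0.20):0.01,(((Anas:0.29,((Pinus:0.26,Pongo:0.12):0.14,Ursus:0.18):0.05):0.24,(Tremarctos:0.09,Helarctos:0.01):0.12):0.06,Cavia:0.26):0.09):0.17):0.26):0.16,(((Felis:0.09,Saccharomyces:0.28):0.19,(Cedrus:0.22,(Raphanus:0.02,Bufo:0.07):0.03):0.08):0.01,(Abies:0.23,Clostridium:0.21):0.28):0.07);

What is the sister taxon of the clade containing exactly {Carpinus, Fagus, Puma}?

Culex

The clade containing exactly {Carpinus, Fagus, Puma} attaches to the tree at the node subtending (((Carpinus,Puma),Fagus),Culex).
The other lineage descending from that same node — the sister group — is the single tip Culex.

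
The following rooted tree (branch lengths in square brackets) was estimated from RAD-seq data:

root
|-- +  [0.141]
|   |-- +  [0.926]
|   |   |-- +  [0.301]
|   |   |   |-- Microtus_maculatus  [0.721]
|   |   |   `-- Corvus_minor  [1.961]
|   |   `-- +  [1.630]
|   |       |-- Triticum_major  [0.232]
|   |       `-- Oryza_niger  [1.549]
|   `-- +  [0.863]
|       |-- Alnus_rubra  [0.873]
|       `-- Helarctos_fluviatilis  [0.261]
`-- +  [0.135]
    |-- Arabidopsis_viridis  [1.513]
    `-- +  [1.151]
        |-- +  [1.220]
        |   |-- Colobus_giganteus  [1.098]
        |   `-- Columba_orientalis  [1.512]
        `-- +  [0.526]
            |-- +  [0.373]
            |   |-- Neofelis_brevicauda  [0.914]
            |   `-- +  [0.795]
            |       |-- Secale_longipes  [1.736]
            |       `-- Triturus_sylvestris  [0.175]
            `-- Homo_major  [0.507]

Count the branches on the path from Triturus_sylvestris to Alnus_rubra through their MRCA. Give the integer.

9

The MRCA of Triturus_sylvestris and Alnus_rubra is the root of the tree.
From Triturus_sylvestris up to that node: 6 branches. From Alnus_rubra up to the same node: 3 branches. Total: 6 + 3 = 9.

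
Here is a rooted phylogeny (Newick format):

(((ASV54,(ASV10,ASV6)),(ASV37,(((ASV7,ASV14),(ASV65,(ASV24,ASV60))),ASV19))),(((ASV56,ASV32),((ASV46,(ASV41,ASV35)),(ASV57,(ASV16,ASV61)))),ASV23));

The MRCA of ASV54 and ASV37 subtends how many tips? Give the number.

10

The MRCA of ASV54 and ASV37 is the node subtending ((ASV54,(ASV10,ASV6)),(ASV37,(((ASV7,ASV14),(ASV65,(ASV24,ASV60))),ASV19))).
That clade contains 10 terminal taxa: ASV10, ASV14, ASV19, ASV24, ASV37, ASV54, ASV6, ASV60, ASV65, ASV7.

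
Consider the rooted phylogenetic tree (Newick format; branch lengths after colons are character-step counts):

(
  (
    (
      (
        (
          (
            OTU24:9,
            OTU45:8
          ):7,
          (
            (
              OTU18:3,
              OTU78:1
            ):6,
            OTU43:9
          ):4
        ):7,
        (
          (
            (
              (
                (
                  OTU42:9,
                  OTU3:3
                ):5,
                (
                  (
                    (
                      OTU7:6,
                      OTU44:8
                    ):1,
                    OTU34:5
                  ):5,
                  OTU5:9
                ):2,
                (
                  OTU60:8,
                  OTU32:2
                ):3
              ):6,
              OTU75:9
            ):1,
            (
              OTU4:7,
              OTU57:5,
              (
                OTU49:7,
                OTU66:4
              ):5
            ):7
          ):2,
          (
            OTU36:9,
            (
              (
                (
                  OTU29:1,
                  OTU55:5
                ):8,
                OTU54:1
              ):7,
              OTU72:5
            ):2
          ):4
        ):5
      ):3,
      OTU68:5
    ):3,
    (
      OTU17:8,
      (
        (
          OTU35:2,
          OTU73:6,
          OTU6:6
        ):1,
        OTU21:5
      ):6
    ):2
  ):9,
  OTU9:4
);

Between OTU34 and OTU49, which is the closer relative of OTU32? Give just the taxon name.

OTU34

The MRCA of OTU32 and OTU34 subtends ((OTU42,OTU3),(((OTU7,OTU44),OTU34),OTU5),(OTU60,OTU32)) (8 taxa).
The MRCA of OTU32 and OTU49 subtends ((((OTU42,OTU3),(((OTU7,OTU44),OTU34),OTU5),(OTU60,OTU32)),OTU75),(OTU4,OTU57,(OTU49,OTU66))) (13 taxa).
The first is nested inside the second, so OTU32 shares a more recent common ancestor with OTU34.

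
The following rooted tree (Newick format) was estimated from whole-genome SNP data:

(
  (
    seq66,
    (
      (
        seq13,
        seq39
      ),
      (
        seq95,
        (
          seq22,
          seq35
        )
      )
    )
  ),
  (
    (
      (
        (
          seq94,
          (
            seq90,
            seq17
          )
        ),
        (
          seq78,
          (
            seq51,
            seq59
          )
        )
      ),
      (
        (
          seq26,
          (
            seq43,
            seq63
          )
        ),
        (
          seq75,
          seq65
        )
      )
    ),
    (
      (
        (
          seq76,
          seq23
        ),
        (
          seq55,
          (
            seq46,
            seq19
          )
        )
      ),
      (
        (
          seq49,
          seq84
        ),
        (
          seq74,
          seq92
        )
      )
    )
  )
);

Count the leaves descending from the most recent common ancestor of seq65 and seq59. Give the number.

11

The MRCA of seq65 and seq59 is the node subtending (((seq94,(seq90,seq17)),(seq78,(seq51,seq59))),((seq26,(seq43,seq63)),(seq75,seq65))).
That clade contains 11 terminal taxa: seq17, seq26, seq43, seq51, seq59, seq63, seq65, seq75, seq78, seq90, seq94.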